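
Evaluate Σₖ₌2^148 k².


Σₖ₌2^148 k² = Σₖ₌₁^148 k² − Σₖ₌₁^1 k²
= 148·149·297/6 − 1·2·3/6
= 1091574 − 1 = 1091573

Σk² = 1091573


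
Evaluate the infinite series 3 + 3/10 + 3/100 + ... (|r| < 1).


S∞ = a₁/(1-r) = 3/(1 - 1/10)
= 3/(9/10)
= 10/3

S∞ = 10/3


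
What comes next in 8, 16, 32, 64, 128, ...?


Pattern: powers of 2: 2ⁿ
Terms: 8, 16, 32, 64, 128
Next term = 256

Next term = 256


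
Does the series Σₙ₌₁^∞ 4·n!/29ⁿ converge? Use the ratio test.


aₙ = 4·n!/29^n
a_{n+1}/aₙ = (n+1)!/29^(n+1) × 29^n/n!  (constant 4 cancels)
= (n+1)/29
L = lim(n→∞) (n+1)/29 = ∞
L > 1 → series DIVERGES

Diverges (ratio test: L = ∞ > 1)


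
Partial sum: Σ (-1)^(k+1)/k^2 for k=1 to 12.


S = 1 - 1/4 + 1/9 - 1/16 + 1/25 - 1/36 + 1/49 - 1/64 ± ...
= 0.8193
(Full series converges to +π²/12 ≈ +0.8225)

S_12 = 0.8193


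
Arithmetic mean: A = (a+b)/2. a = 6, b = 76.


AM = (6 + 76)/2 = 82/2 = 41

AM = 41


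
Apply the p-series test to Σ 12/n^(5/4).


p-series test: Σ c/n^p converges if p > 1, diverges if p ≤ 1 (constant c > 0 doesn't affect convergence).
p = 5/4
5/4 > 1 → CONVERGES

Converges (p = 5/4 > 1)


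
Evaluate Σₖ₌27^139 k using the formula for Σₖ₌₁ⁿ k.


Σₖ₌27^139 k = Σₖ₌₁^139 k − Σₖ₌₁^26 k
= 139·140/2 − 26·27/2
= 9730 − 351 = 9379

Σk = 9379


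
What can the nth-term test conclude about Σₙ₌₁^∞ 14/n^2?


lim(n→∞) 14/n^2 = 0
lim aₙ = 0 → nth-term test is INCONCLUSIVE
(Need other tests; this is actually a convergent p-series with p=2 > 1)

Inconclusive (lim aₙ = 0; need another test)


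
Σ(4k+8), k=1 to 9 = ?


Σ(4k+8) = 4·Σk + 8·n
= 4·45 + 8·9
= 180 + 72 = 252

Σ = 252


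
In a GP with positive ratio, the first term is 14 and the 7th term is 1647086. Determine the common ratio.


r^(n-1) = aₙ/a₁
r^6 = 1647086/14 = 117649
r = 117649^(1/6)
= ±7; taking r > 0 gives r = 7

r = 7


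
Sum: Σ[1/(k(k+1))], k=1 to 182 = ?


1/(k(k+1)) = 1/k - 1/(k+1) (partial fractions)
Telescoping: Σ = 1 - 1/183 = 182/183

Sum = 182/183


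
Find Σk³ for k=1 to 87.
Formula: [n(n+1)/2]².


n(n+1)/2 = 87×88/2 = 3828
Σk³ = 3828² = 14653584

Σk³ = 14653584


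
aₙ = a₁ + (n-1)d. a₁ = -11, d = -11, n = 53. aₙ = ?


aₙ = a₁ + (n-1)d
= -11 + (53-1)×-11
= -11 - 572
= -583

a_53 = -583


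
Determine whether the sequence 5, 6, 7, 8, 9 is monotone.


Differences: 1, 1, 1, 1
All differences > 0 → strictly INCREASING

Monotonically increasing


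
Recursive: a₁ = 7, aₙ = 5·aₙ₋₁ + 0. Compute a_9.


Computing step by step:
a_1 = 7
a_2 = 35
a_3 = 175
a_4 = 875
a_5 = 4375
a_6 = 21875
a_7 = 109375
a_8 = 546875
a_9 = 2734375


a_9 = 2734375


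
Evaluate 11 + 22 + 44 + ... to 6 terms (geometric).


Sₙ = 11×(2^6 - 1)/(2 - 1)
= 11×(64 - 1)/1
= 11×63/1
= 693

S_6 = 693


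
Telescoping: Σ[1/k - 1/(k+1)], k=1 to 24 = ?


Telescoping: adjacent terms cancel.
= 1/1 - 1/25
= 1 - 1/25 = 24/25

Sum = 24/25


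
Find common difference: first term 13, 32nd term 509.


d = (aₙ - a₁)/(n-1)
= (509 - 13)/(32-1)
= 496/31 = 16

d = 16


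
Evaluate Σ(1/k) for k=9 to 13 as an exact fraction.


Σₖ₌9^13 1/k = 1/9 + 1/10 + 1/11 + 1/12 + 1/13
= 11899/25740
≈ 0.4623

Sum = 11899/25740 ≈ 0.4623


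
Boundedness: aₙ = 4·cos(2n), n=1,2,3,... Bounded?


For all n, -1 ≤ cos(2n) ≤ 1, so -4 ≤ 4·cos(2n) ≤ 4
Lower bound: -4, Upper bound: 4
The sequence IS bounded

Bounded (-4 ≤ aₙ ≤ 4)


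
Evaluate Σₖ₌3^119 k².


Σₖ₌3^119 k² = Σₖ₌₁^119 k² − Σₖ₌₁^2 k²
= 119·120·239/6 − 2·3·5/6
= 568820 − 5 = 568815

Σk² = 568815


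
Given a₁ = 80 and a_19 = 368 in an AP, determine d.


d = (aₙ - a₁)/(n-1)
= (368 - 80)/(19-1)
= 288/18 = 16

d = 16


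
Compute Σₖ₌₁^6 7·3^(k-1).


Sₙ = 7×(3^6 - 1)/(3 - 1)
= 7×(729 - 1)/2
= 7×728/2
= 2548

S_6 = 2548


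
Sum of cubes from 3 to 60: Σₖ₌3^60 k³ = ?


Σₖ₌3^60 k³ = [60·61/2]² − [2·3/2]²
= 3348900 − 9 = 3348891

Σk³ = 3348891


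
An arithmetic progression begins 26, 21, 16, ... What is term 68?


aₙ = a₁ + (n-1)d
= 26 + (68-1)×-5
= 26 - 335
= -309

a_68 = -309


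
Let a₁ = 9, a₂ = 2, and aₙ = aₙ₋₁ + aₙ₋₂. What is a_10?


Computing iteratively: 9, 2, 11, 13, 24, 37, 61, 98, 159, 257
a_10 = 257

a_10 = 257


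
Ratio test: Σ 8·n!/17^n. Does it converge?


aₙ = 8·n!/17^n
a_{n+1}/aₙ = (n+1)!/17^(n+1) × 17^n/n!  (constant 8 cancels)
= (n+1)/17
L = lim(n→∞) (n+1)/17 = ∞
L > 1 → series DIVERGES

Diverges (ratio test: L = ∞ > 1)


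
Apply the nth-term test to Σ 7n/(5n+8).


lim(n→∞) 7n/(5n+8) = 7/5 = 7/5  (divide numerator and denominator by n)
lim aₙ = 7/5 ≠ 0 → series DIVERGES

Diverges (lim aₙ = 7/5 ≠ 0)


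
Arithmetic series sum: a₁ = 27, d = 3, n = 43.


aₙ = 27 + (43-1)×3 = 153
Sₙ = n(a₁+aₙ)/2 = 43×(27+153)/2
= 43×180/2 = 3870

S_43 = 3870


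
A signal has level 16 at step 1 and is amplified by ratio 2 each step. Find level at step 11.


aₙ = a₁·r^(n-1)
= 16×2^10
= 16×1024
= 16384

a_11 = 16384


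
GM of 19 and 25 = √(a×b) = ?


GM = √(19×25) = √475 = 21.7945

GM = 21.7945


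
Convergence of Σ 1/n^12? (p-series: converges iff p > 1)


p-series test: Σ c/n^p converges if p > 1, diverges if p ≤ 1 (constant c > 0 doesn't affect convergence).
p = 12
12 > 1 → CONVERGES

Converges (p = 12 > 1)


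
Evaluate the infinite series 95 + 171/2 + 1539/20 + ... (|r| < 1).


S∞ = a₁/(1-r) = 95/(1 - 9/10)
= 95/(1/10)
= 950

S∞ = 950


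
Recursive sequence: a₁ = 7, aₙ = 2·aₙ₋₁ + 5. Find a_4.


Computing step by step:
a_1 = 7
a_2 = 19
a_3 = 43
a_4 = 91


a_4 = 91


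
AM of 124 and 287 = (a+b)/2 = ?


AM = (124 + 287)/2 = 411/2 = 205.5

AM = 205.5


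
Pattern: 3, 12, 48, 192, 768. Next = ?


Pattern: geometric (r=4)
Terms: 3, 12, 48, 192, 768
Next term = 3072

Next term = 3072


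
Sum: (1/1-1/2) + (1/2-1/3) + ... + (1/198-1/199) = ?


Telescoping: adjacent terms cancel.
= 1/1 - 1/199
= 1 - 1/199 = 198/199

Sum = 198/199


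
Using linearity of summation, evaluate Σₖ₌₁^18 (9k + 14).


Σ(9k+14) = 9·Σk + 14·n
= 9·171 + 14·18
= 1539 + 252 = 1791

Σ = 1791


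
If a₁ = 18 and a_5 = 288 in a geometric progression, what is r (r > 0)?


r^(n-1) = aₙ/a₁
r^4 = 288/18 = 16
r = 16^(1/4)
= ±2; taking r > 0 gives r = 2

r = 2


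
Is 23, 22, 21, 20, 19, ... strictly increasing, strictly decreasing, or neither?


Differences: -1, -1, -1, -1
All differences < 0 → strictly DECREASING

Monotonically decreasing


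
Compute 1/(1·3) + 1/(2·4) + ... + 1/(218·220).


1/(k(k+2)) = (1/2)·(1/k - 1/(k+2)) (partial fractions)
Telescoping: Σ = (1/2)·(1 + 1/2 - 1/219 - 1/220) = 71831/96360

Sum = 71831/96360


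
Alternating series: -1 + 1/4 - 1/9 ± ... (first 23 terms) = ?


S = -1 + 1/4 - 1/9 + 1/16 - 1/25 + 1/36 - 1/49 + 1/64 ± ...
= -0.8234
(Full series converges to -π²/12 ≈ -0.8225)

S_23 = -0.8234


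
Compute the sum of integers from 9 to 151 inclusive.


Σₖ₌9^151 k = Σₖ₌₁^151 k − Σₖ₌₁^8 k
= 151·152/2 − 8·9/2
= 11476 − 36 = 11440

Σk = 11440


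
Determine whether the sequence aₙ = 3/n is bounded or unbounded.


a₁ = 3, a₂ = 3/2, a₃ = 3/3, ...
0 < aₙ ≤ 3 for all n ≥ 1
Lower bound: 0, Upper bound: 3
The sequence IS bounded

Bounded (0 < aₙ ≤ 3)


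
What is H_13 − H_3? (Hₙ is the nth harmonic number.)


Σₖ₌4^13 1/k = 1/4 + 1/5 + 1/6 + 1/7 + 1/8 + 1/9 + 1/10 + 1/11 + 1/12 + 1/13
= 485333/360360
≈ 1.3468

Sum = 485333/360360 ≈ 1.3468


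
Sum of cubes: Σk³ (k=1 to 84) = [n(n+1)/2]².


n(n+1)/2 = 84×85/2 = 3570
Σk³ = 3570² = 12744900

Σk³ = 12744900


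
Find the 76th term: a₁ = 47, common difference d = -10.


aₙ = a₁ + (n-1)d
= 47 + (76-1)×-10
= 47 - 750
= -703

a_76 = -703


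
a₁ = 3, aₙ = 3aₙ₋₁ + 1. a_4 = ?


Computing step by step:
a_1 = 3
a_2 = 10
a_3 = 31
a_4 = 94


a_4 = 94


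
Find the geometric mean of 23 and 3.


GM = √(23×3) = √69 = 8.3066

GM = 8.3066


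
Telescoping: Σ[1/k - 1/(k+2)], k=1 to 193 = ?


Telescoping with gap 2: two head and two tail terms survive.
= (1 + 1/2) - (1/194 + 1/195)
= 3/2 - 1/194 - 1/195 = 28178/18915

Sum = 28178/18915


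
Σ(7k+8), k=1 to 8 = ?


Σ(7k+8) = 7·Σk + 8·n
= 7·36 + 8·8
= 252 + 64 = 316

Σ = 316


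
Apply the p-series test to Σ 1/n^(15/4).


p-series test: Σ c/n^p converges if p > 1, diverges if p ≤ 1 (constant c > 0 doesn't affect convergence).
p = 15/4
15/4 > 1 → CONVERGES

Converges (p = 15/4 > 1)


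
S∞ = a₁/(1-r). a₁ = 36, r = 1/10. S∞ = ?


S∞ = a₁/(1-r) = 36/(1 - 1/10)
= 36/(9/10)
= 40

S∞ = 40


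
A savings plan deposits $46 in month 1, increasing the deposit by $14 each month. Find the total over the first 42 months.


aₙ = 46 + (42-1)×14 = 620
Sₙ = n(a₁+aₙ)/2 = 42×(46+620)/2
= 42×666/2 = 13986

S_42 = 13986


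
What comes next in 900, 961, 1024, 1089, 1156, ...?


Pattern: perfect squares: n²
Terms: 900, 961, 1024, 1089, 1156
Next term = 1225

Next term = 1225


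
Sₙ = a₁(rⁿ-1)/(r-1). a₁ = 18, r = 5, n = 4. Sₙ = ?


Sₙ = 18×(5^4 - 1)/(5 - 1)
= 18×(625 - 1)/4
= 18×624/4
= 2808

S_4 = 2808


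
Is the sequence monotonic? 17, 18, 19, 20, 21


Differences: 1, 1, 1, 1
All differences > 0 → strictly INCREASING

Monotonically increasing


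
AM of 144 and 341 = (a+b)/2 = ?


AM = (144 + 341)/2 = 485/2 = 242.5

AM = 242.5


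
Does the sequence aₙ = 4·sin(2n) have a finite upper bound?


For all n, -1 ≤ sin(2n) ≤ 1, so -4 ≤ 4·sin(2n) ≤ 4
Lower bound: -4, Upper bound: 4
The sequence IS bounded

Bounded (-4 ≤ aₙ ≤ 4)


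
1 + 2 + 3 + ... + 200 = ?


n(n+1)/2 = 200×201/2 = 40200/2 = 20100

Σk = 20100


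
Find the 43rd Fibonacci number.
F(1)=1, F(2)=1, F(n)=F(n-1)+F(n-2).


Fibonacci sequence: 1, 1, 2, 3, 5, 8, 13, 21, 34, 55, 89, ...
F(43) = 433494437

F(43) = 433494437


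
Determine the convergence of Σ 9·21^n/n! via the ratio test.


aₙ = 9·21^n/n!
a_{n+1}/aₙ = 21^(n+1)/(n+1)! × n!/21^n  (constant 9 cancels)
= 21/(n+1)
L = lim(n→∞) 21/(n+1) = 0
L < 1 → series CONVERGES

Converges (ratio test: L = 0 < 1)


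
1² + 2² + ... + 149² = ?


n = 149
n(n+1)(2n+1)/6 = 149×150×299/6
= 6682650/6 = 1113775

Σk² = 1113775


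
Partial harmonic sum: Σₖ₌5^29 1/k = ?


Σₖ₌5^29 1/k = 1/5 + 1/6 + 1/7 + ... + 1/29
= 4374776588887/2329089562800
≈ 1.8783

Sum = 4374776588887/2329089562800 ≈ 1.8783


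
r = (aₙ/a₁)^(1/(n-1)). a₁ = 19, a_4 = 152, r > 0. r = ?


r^(n-1) = aₙ/a₁
r^3 = 152/19 = 8
r = 8^(1/3)
= 2

r = 2


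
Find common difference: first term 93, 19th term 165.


d = (aₙ - a₁)/(n-1)
= (165 - 93)/(19-1)
= 72/18 = 4

d = 4


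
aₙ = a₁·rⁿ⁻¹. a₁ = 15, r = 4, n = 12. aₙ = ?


aₙ = a₁·r^(n-1)
= 15×4^11
= 15×4194304
= 62914560

a_12 = 62914560


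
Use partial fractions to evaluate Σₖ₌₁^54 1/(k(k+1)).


1/(k(k+1)) = 1/k - 1/(k+1) (partial fractions)
Telescoping: Σ = 1 - 1/55 = 54/55

Sum = 54/55


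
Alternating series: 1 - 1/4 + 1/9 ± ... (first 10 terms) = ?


S = 1 - 1/4 + 1/9 - 1/16 + 1/25 - 1/36 + 1/49 - 1/64 ± ...
= 0.818
(Full series converges to +π²/12 ≈ +0.8225)

S_10 = 0.818


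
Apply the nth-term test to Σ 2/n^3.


lim(n→∞) 2/n^3 = 0
lim aₙ = 0 → nth-term test is INCONCLUSIVE
(Need other tests; this is actually a convergent p-series with p=3 > 1)

Inconclusive (lim aₙ = 0; need another test)


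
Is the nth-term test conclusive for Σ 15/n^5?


lim(n→∞) 15/n^5 = 0
lim aₙ = 0 → nth-term test is INCONCLUSIVE
(Need other tests; this is actually a convergent p-series with p=5 > 1)

Inconclusive (lim aₙ = 0; need another test)


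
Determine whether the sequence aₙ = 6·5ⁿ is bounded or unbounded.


aₙ = 6·5ⁿ → as n→∞, aₙ→∞ (since base 5 > 1)
No finite upper bound exists
The sequence is UNBOUNDED

Unbounded (aₙ → ∞ as n → ∞)


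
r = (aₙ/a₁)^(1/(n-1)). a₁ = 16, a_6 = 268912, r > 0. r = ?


r^(n-1) = aₙ/a₁
r^5 = 268912/16 = 16807
r = 16807^(1/5)
= 7

r = 7


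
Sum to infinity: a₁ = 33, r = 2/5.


S∞ = a₁/(1-r) = 33/(1 - 2/5)
= 33/(3/5)
= 55

S∞ = 55


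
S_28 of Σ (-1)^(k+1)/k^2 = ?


S = 1 - 1/4 + 1/9 - 1/16 + 1/25 - 1/36 + 1/49 - 1/64 ± ...
= 0.8219
(Full series converges to +π²/12 ≈ +0.8225)

S_28 = 0.8219


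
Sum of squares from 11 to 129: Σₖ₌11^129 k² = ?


Σₖ₌11^129 k² = Σₖ₌₁^129 k² − Σₖ₌₁^10 k²
= 129·130·259/6 − 10·11·21/6
= 723905 − 385 = 723520

Σk² = 723520


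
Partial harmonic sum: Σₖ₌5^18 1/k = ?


Σₖ₌5^18 1/k = 1/5 + 1/6 + 1/7 + ... + 1/18
= 5765801/4084080
≈ 1.4118

Sum = 5765801/4084080 ≈ 1.4118


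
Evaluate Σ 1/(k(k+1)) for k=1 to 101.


1/(k(k+1)) = 1/k - 1/(k+1) (partial fractions)
Telescoping: Σ = 1 - 1/102 = 101/102

Sum = 101/102


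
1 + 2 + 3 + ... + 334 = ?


n(n+1)/2 = 334×335/2 = 111890/2 = 55945

Σk = 55945


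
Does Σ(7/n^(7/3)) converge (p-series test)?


p-series test: Σ c/n^p converges if p > 1, diverges if p ≤ 1 (constant c > 0 doesn't affect convergence).
p = 7/3
7/3 > 1 → CONVERGES

Converges (p = 7/3 > 1)


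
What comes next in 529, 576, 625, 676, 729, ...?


Pattern: perfect squares: n²
Terms: 529, 576, 625, 676, 729
Next term = 784

Next term = 784


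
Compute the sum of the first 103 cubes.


n(n+1)/2 = 103×104/2 = 5356
Σk³ = 5356² = 28686736

Σk³ = 28686736


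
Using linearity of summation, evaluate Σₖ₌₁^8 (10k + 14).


Σ(10k+14) = 10·Σk + 14·n
= 10·36 + 14·8
= 360 + 112 = 472

Σ = 472


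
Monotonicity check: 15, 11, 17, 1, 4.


Differences: -4, 6, -16, 3
Difference at position 2 is +6 (> 0) but position 1 is -4 (< 0) — sequence both rises and falls
→ NOT monotonic

Not monotonic


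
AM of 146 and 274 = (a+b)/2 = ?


AM = (146 + 274)/2 = 420/2 = 210

AM = 210


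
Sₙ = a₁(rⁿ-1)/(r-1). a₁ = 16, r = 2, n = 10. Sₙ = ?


Sₙ = 16×(2^10 - 1)/(2 - 1)
= 16×(1024 - 1)/1
= 16×1023/1
= 16368

S_10 = 16368


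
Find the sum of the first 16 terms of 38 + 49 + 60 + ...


aₙ = 38 + (16-1)×11 = 203
Sₙ = n(a₁+aₙ)/2 = 16×(38+203)/2
= 16×241/2 = 1928

S_16 = 1928


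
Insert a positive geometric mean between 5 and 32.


GM = √(5×32) = √160 = 12.6491

GM = 12.6491


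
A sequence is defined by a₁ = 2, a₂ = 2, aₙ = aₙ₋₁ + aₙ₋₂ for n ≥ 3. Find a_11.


Computing iteratively: 2, 2, 4, 6, 10, 16, 26, 42, 68, 110, 178
a_11 = 178

a_11 = 178


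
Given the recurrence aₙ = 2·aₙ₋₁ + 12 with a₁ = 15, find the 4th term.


Computing step by step:
a_1 = 15
a_2 = 42
a_3 = 96
a_4 = 204


a_4 = 204


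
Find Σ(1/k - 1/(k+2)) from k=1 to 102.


Telescoping with gap 2: two head and two tail terms survive.
= (1 + 1/2) - (1/103 + 1/104)
= 3/2 - 1/103 - 1/104 = 15861/10712

Sum = 15861/10712


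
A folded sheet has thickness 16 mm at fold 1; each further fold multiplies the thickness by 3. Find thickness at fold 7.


aₙ = a₁·r^(n-1)
= 16×3^6
= 16×729
= 11664

a_7 = 11664


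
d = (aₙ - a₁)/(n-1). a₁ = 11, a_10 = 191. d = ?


d = (aₙ - a₁)/(n-1)
= (191 - 11)/(10-1)
= 180/9 = 20

d = 20


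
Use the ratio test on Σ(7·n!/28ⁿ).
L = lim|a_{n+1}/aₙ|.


aₙ = 7·n!/28^n
a_{n+1}/aₙ = (n+1)!/28^(n+1) × 28^n/n!  (constant 7 cancels)
= (n+1)/28
L = lim(n→∞) (n+1)/28 = ∞
L > 1 → series DIVERGES

Diverges (ratio test: L = ∞ > 1)


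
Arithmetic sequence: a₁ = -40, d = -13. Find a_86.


aₙ = a₁ + (n-1)d
= -40 + (86-1)×-13
= -40 - 1105
= -1145

a_86 = -1145


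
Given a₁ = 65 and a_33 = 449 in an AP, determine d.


d = (aₙ - a₁)/(n-1)
= (449 - 65)/(33-1)
= 384/32 = 12

d = 12


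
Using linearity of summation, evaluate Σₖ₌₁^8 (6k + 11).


Σ(6k+11) = 6·Σk + 11·n
= 6·36 + 11·8
= 216 + 88 = 304

Σ = 304


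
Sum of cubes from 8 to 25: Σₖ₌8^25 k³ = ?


Σₖ₌8^25 k³ = [25·26/2]² − [7·8/2]²
= 105625 − 784 = 104841

Σk³ = 104841


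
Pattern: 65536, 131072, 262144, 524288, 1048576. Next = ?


Pattern: powers of 2: 2ⁿ
Terms: 65536, 131072, 262144, 524288, 1048576
Next term = 2097152

Next term = 2097152


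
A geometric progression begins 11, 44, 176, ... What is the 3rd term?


aₙ = a₁·r^(n-1)
= 11×4^2
= 11×16
= 176

a_3 = 176


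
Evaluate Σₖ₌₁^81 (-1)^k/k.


S = -1 + 1/2 - 1/3 + 1/4 - 1/5 + 1/6 - 1/7 + 1/8 ± ...
= -0.6993
(Full series converges to -ln(2) ≈ -0.6931)

S_81 = -0.6993


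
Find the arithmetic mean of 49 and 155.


AM = (49 + 155)/2 = 204/2 = 102

AM = 102


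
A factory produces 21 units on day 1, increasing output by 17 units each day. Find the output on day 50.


aₙ = a₁ + (n-1)d
= 21 + (50-1)×17
= 21 + 833
= 854

a_50 = 854


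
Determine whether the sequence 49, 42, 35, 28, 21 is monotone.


Differences: -7, -7, -7, -7
All differences < 0 → strictly DECREASING

Monotonically decreasing


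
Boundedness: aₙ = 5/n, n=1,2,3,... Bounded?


a₁ = 5, a₂ = 5/2, a₃ = 5/3, ...
0 < aₙ ≤ 5 for all n ≥ 1
Lower bound: 0, Upper bound: 5
The sequence IS bounded

Bounded (0 < aₙ ≤ 5)


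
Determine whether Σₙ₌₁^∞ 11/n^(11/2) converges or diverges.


p-series test: Σ c/n^p converges if p > 1, diverges if p ≤ 1 (constant c > 0 doesn't affect convergence).
p = 11/2
11/2 > 1 → CONVERGES

Converges (p = 11/2 > 1)


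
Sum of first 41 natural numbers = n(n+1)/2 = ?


n(n+1)/2 = 41×42/2 = 1722/2 = 861

Σk = 861


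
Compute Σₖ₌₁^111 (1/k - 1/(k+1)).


Telescoping: adjacent terms cancel.
= 1/1 - 1/112
= 1 - 1/112 = 111/112

Sum = 111/112


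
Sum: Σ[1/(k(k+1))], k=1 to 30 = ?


1/(k(k+1)) = 1/k - 1/(k+1) (partial fractions)
Telescoping: Σ = 1 - 1/31 = 30/31

Sum = 30/31


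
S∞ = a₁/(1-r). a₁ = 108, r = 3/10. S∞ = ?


S∞ = a₁/(1-r) = 108/(1 - 3/10)
= 108/(7/10)
= 1080/7

S∞ = 1080/7


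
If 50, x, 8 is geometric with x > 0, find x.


GM = √(50×8) = √400 = 20

GM = 20


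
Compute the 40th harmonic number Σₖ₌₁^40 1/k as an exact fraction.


H_40 = 1/1 + 1/2 + 1/3 + ... + 1/40
= 2078178381193813/485721041551200
≈ 4.2785

H_40 = 2078178381193813/485721041551200 ≈ 4.2785


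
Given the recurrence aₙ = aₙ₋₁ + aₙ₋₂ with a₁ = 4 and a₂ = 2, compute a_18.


Computing iteratively: 4, 2, 6, 8, 14, 22, 36, 58, 94, 152, 246, 398, ...
a_18 = 7142

a_18 = 7142


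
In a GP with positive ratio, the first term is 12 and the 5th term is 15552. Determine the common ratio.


r^(n-1) = aₙ/a₁
r^4 = 15552/12 = 1296
r = 1296^(1/4)
= ±6; taking r > 0 gives r = 6

r = 6


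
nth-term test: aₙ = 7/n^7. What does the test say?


lim(n→∞) 7/n^7 = 0
lim aₙ = 0 → nth-term test is INCONCLUSIVE
(Need other tests; this is actually a convergent p-series with p=7 > 1)

Inconclusive (lim aₙ = 0; need another test)


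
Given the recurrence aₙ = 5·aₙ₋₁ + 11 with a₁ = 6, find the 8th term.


Computing step by step:
a_1 = 6
a_2 = 41
a_3 = 216
a_4 = 1091
a_5 = 5466
a_6 = 27341
a_7 = 136716
a_8 = 683591


a_8 = 683591


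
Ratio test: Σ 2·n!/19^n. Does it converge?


aₙ = 2·n!/19^n
a_{n+1}/aₙ = (n+1)!/19^(n+1) × 19^n/n!  (constant 2 cancels)
= (n+1)/19
L = lim(n→∞) (n+1)/19 = ∞
L > 1 → series DIVERGES

Diverges (ratio test: L = ∞ > 1)


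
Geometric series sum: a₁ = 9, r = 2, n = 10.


Sₙ = 9×(2^10 - 1)/(2 - 1)
= 9×(1024 - 1)/1
= 9×1023/1
= 9207

S_10 = 9207


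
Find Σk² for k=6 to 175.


Σₖ₌6^175 k² = Σₖ₌₁^175 k² − Σₖ₌₁^5 k²
= 175·176·351/6 − 5·6·11/6
= 1801800 − 55 = 1801745

Σk² = 1801745


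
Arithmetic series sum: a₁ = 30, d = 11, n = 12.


aₙ = 30 + (12-1)×11 = 151
Sₙ = n(a₁+aₙ)/2 = 12×(30+151)/2
= 12×181/2 = 1086

S_12 = 1086


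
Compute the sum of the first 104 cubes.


n(n+1)/2 = 104×105/2 = 5460
Σk³ = 5460² = 29811600

Σk³ = 29811600


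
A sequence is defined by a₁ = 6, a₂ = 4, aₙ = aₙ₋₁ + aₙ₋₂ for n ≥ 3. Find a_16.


Computing iteratively: 6, 4, 10, 14, 24, 38, 62, 100, 162, 262, 424, 686, ...
a_16 = 4702

a_16 = 4702


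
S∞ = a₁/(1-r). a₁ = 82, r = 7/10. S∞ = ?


S∞ = a₁/(1-r) = 82/(1 - 7/10)
= 82/(3/10)
= 820/3

S∞ = 820/3


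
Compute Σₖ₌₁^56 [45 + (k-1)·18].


aₙ = 45 + (56-1)×18 = 1035
Sₙ = n(a₁+aₙ)/2 = 56×(45+1035)/2
= 56×1080/2 = 30240

S_56 = 30240


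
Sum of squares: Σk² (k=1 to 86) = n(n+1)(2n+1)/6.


n = 86
n(n+1)(2n+1)/6 = 86×87×173/6
= 1294386/6 = 215731

Σk² = 215731


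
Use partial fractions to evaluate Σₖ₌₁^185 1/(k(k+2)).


1/(k(k+2)) = (1/2)·(1/k - 1/(k+2)) (partial fractions)
Telescoping: Σ = (1/2)·(1 + 1/2 - 1/186 - 1/187) = 12950/17391

Sum = 12950/17391


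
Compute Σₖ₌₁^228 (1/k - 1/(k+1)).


Telescoping: adjacent terms cancel.
= 1/1 - 1/229
= 1 - 1/229 = 228/229

Sum = 228/229


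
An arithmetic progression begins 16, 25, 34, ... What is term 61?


aₙ = a₁ + (n-1)d
= 16 + (61-1)×9
= 16 + 540
= 556

a_61 = 556


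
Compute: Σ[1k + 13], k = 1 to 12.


Σ(1k+13) = 1·Σk + 13·n
= 1·78 + 13·12
= 78 + 156 = 234

Σ = 234


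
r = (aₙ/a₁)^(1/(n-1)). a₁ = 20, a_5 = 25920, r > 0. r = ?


r^(n-1) = aₙ/a₁
r^4 = 25920/20 = 1296
r = 1296^(1/4)
= ±6; taking r > 0 gives r = 6

r = 6


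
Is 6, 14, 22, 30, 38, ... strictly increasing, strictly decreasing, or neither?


Differences: 8, 8, 8, 8
All differences > 0 → strictly INCREASING

Monotonically increasing


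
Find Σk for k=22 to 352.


Σₖ₌22^352 k = Σₖ₌₁^352 k − Σₖ₌₁^21 k
= 352·353/2 − 21·22/2
= 62128 − 231 = 61897

Σk = 61897


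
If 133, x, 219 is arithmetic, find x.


AM = (133 + 219)/2 = 352/2 = 176

AM = 176


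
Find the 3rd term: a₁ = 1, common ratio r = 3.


aₙ = a₁·r^(n-1)
= 1×3^2
= 1×9
= 9

a_3 = 9


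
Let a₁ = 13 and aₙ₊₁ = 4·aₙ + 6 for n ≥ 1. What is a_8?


Computing step by step:
a_1 = 13
a_2 = 58
a_3 = 238
a_4 = 958
a_5 = 3838
a_6 = 15358
a_7 = 61438
a_8 = 245758


a_8 = 245758


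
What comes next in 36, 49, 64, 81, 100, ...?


Pattern: perfect squares: n²
Terms: 36, 49, 64, 81, 100
Next term = 121

Next term = 121


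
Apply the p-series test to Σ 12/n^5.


p-series test: Σ c/n^p converges if p > 1, diverges if p ≤ 1 (constant c > 0 doesn't affect convergence).
p = 5
5 > 1 → CONVERGES

Converges (p = 5 > 1)


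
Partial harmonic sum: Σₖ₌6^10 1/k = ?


Σₖ₌6^10 1/k = 1/6 + 1/7 + 1/8 + 1/9 + 1/10
= 1627/2520
≈ 0.6456

Sum = 1627/2520 ≈ 0.6456


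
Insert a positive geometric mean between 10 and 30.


GM = √(10×30) = √300 = 17.3205

GM = 17.3205


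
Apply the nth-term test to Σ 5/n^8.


lim(n→∞) 5/n^8 = 0
lim aₙ = 0 → nth-term test is INCONCLUSIVE
(Need other tests; this is actually a convergent p-series with p=8 > 1)

Inconclusive (lim aₙ = 0; need another test)


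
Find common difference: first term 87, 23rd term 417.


d = (aₙ - a₁)/(n-1)
= (417 - 87)/(23-1)
= 330/22 = 15

d = 15


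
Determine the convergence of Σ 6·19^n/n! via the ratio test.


aₙ = 6·19^n/n!
a_{n+1}/aₙ = 19^(n+1)/(n+1)! × n!/19^n  (constant 6 cancels)
= 19/(n+1)
L = lim(n→∞) 19/(n+1) = 0
L < 1 → series CONVERGES

Converges (ratio test: L = 0 < 1)


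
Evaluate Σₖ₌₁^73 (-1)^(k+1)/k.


S = 1 - 1/2 + 1/3 - 1/4 + 1/5 - 1/6 + 1/7 - 1/8 ± ...
= 0.6999
(Full series converges to +ln(2) ≈ +0.6931)

S_73 = 0.6999


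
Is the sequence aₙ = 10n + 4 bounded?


aₙ = 10n + 4 → as n→∞, aₙ→∞
No finite upper bound exists
The sequence is UNBOUNDED

Unbounded (aₙ → ∞ as n → ∞)


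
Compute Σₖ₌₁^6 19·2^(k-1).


Sₙ = 19×(2^6 - 1)/(2 - 1)
= 19×(64 - 1)/1
= 19×63/1
= 1197

S_6 = 1197


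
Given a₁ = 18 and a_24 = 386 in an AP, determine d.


d = (aₙ - a₁)/(n-1)
= (386 - 18)/(24-1)
= 368/23 = 16

d = 16


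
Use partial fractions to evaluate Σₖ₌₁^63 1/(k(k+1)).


1/(k(k+1)) = 1/k - 1/(k+1) (partial fractions)
Telescoping: Σ = 1 - 1/64 = 63/64

Sum = 63/64


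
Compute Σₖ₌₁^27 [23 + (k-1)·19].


aₙ = 23 + (27-1)×19 = 517
Sₙ = n(a₁+aₙ)/2 = 27×(23+517)/2
= 27×540/2 = 7290

S_27 = 7290


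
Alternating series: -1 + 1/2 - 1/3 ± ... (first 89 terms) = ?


S = -1 + 1/2 - 1/3 + 1/4 - 1/5 + 1/6 - 1/7 + 1/8 ± ...
= -0.6987
(Full series converges to -ln(2) ≈ -0.6931)

S_89 = -0.6987


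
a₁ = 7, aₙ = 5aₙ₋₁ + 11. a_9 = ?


Computing step by step:
a_1 = 7
a_2 = 46
a_3 = 241
a_4 = 1216
a_5 = 6091
a_6 = 30466
a_7 = 152341
a_8 = 761716
a_9 = 3808591


a_9 = 3808591


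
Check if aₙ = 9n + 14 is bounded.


aₙ = 9n + 14 → as n→∞, aₙ→∞
No finite upper bound exists
The sequence is UNBOUNDED

Unbounded (aₙ → ∞ as n → ∞)


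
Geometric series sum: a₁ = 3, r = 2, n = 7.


Sₙ = 3×(2^7 - 1)/(2 - 1)
= 3×(128 - 1)/1
= 3×127/1
= 381

S_7 = 381


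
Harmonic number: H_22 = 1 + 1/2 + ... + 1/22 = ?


H_22 = 1/1 + 1/2 + 1/3 + ... + 1/22
= 19093197/5173168
≈ 3.6908

H_22 = 19093197/5173168 ≈ 3.6908


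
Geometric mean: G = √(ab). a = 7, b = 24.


GM = √(7×24) = √168 = 12.9615

GM = 12.9615


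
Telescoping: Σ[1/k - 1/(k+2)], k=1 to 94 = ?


Telescoping with gap 2: two head and two tail terms survive.
= (1 + 1/2) - (1/95 + 1/96)
= 3/2 - 1/95 - 1/96 = 13489/9120

Sum = 13489/9120


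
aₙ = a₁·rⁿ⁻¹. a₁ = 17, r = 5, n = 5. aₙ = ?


aₙ = a₁·r^(n-1)
= 17×5^4
= 17×625
= 10625

a_5 = 10625


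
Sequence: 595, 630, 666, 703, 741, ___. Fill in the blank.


Pattern: triangular numbers: n(n+1)/2
Terms: 595, 630, 666, 703, 741
Next term = 780

Next term = 780


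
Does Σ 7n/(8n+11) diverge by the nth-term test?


lim(n→∞) 7n/(8n+11) = 7/8 = 7/8  (divide numerator and denominator by n)
lim aₙ = 7/8 ≠ 0 → series DIVERGES

Diverges (lim aₙ = 7/8 ≠ 0)


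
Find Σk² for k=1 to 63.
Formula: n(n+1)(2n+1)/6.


n = 63
n(n+1)(2n+1)/6 = 63×64×127/6
= 512064/6 = 85344

Σk² = 85344


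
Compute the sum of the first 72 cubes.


n(n+1)/2 = 72×73/2 = 2628
Σk³ = 2628² = 6906384

Σk³ = 6906384


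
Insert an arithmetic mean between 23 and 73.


AM = (23 + 73)/2 = 96/2 = 48

AM = 48


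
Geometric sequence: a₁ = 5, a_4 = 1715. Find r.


r^(n-1) = aₙ/a₁
r^3 = 1715/5 = 343
r = 343^(1/3)
= 7

r = 7


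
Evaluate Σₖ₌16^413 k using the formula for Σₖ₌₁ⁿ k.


Σₖ₌16^413 k = Σₖ₌₁^413 k − Σₖ₌₁^15 k
= 413·414/2 − 15·16/2
= 85491 − 120 = 85371

Σk = 85371


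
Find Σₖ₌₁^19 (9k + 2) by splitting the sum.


Σ(9k+2) = 9·Σk + 2·n
= 9·190 + 2·19
= 1710 + 38 = 1748

Σ = 1748


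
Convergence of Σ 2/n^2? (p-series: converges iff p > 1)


p-series test: Σ c/n^p converges if p > 1, diverges if p ≤ 1 (constant c > 0 doesn't affect convergence).
p = 2
2 > 1 → CONVERGES

Converges (p = 2 > 1)


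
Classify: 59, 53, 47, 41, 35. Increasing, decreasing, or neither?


Differences: -6, -6, -6, -6
All differences < 0 → strictly DECREASING

Monotonically decreasing


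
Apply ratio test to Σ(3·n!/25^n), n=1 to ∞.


aₙ = 3·n!/25^n
a_{n+1}/aₙ = (n+1)!/25^(n+1) × 25^n/n!  (constant 3 cancels)
= (n+1)/25
L = lim(n→∞) (n+1)/25 = ∞
L > 1 → series DIVERGES

Diverges (ratio test: L = ∞ > 1)


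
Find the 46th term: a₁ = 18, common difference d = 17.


aₙ = a₁ + (n-1)d
= 18 + (46-1)×17
= 18 + 765
= 783

a_46 = 783


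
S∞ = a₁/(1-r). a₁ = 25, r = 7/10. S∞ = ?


S∞ = a₁/(1-r) = 25/(1 - 7/10)
= 25/(3/10)
= 250/3

S∞ = 250/3


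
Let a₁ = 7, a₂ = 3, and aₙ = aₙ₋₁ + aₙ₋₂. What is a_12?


Computing iteratively: 7, 3, 10, 13, 23, 36, 59, 95, 154, 249, 403, 652
a_12 = 652

a_12 = 652


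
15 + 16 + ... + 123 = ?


Σₖ₌15^123 k = Σₖ₌₁^123 k − Σₖ₌₁^14 k
= 123·124/2 − 14·15/2
= 7626 − 105 = 7521

Σk = 7521


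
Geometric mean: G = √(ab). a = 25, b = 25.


GM = √(25×25) = √625 = 25

GM = 25


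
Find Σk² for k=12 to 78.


Σₖ₌12^78 k² = Σₖ₌₁^78 k² − Σₖ₌₁^11 k²
= 78·79·157/6 − 11·12·23/6
= 161239 − 506 = 160733

Σk² = 160733


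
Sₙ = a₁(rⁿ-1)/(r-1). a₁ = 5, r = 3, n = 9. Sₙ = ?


Sₙ = 5×(3^9 - 1)/(3 - 1)
= 5×(19683 - 1)/2
= 5×19682/2
= 49205

S_9 = 49205


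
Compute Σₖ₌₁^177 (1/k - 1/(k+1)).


Telescoping: adjacent terms cancel.
= 1/1 - 1/178
= 1 - 1/178 = 177/178

Sum = 177/178


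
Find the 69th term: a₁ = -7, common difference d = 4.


aₙ = a₁ + (n-1)d
= -7 + (69-1)×4
= -7 + 272
= 265

a_69 = 265


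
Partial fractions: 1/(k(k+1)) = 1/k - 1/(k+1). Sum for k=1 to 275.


1/(k(k+1)) = 1/k - 1/(k+1) (partial fractions)
Telescoping: Σ = 1 - 1/276 = 275/276

Sum = 275/276


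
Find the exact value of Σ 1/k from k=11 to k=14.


Σₖ₌11^14 1/k = 1/11 + 1/12 + 1/13 + 1/14
= 3875/12012
≈ 0.3226

Sum = 3875/12012 ≈ 0.3226


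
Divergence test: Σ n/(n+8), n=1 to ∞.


lim(n→∞) n/(n+8) = 1/1 = 1  (divide numerator and denominator by n)
lim aₙ = 1 ≠ 0 → series DIVERGES

Diverges (lim aₙ = 1 ≠ 0)


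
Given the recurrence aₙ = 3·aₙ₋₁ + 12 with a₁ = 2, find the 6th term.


Computing step by step:
a_1 = 2
a_2 = 18
a_3 = 66
a_4 = 210
a_5 = 642
a_6 = 1938


a_6 = 1938


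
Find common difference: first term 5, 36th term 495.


d = (aₙ - a₁)/(n-1)
= (495 - 5)/(36-1)
= 490/35 = 14

d = 14


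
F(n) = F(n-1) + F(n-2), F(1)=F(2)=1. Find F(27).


Fibonacci sequence: 1, 1, 2, 3, 5, 8, 13, 21, 34, 55, 89, ...
F(27) = 196418

F(27) = 196418


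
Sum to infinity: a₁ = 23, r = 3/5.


S∞ = a₁/(1-r) = 23/(1 - 3/5)
= 23/(2/5)
= 115/2

S∞ = 115/2


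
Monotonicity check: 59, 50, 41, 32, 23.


Differences: -9, -9, -9, -9
All differences < 0 → strictly DECREASING

Monotonically decreasing


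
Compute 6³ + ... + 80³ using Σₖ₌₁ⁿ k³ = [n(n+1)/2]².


Σₖ₌6^80 k³ = [80·81/2]² − [5·6/2]²
= 10497600 − 225 = 10497375

Σk³ = 10497375


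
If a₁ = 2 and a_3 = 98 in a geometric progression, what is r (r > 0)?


r^(n-1) = aₙ/a₁
r^2 = 98/2 = 49
r = 49^(1/2)
= ±7; taking r > 0 gives r = 7

r = 7


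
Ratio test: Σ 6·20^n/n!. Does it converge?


aₙ = 6·20^n/n!
a_{n+1}/aₙ = 20^(n+1)/(n+1)! × n!/20^n  (constant 6 cancels)
= 20/(n+1)
L = lim(n→∞) 20/(n+1) = 0
L < 1 → series CONVERGES

Converges (ratio test: L = 0 < 1)


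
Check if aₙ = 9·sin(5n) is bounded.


For all n, -1 ≤ sin(5n) ≤ 1, so -9 ≤ 9·sin(5n) ≤ 9
Lower bound: -9, Upper bound: 9
The sequence IS bounded

Bounded (-9 ≤ aₙ ≤ 9)


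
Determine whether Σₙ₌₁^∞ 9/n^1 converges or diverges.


p-series test: Σ c/n^p converges if p > 1, diverges if p ≤ 1 (constant c > 0 doesn't affect convergence).
p = 1
1 ≤ 1 → DIVERGES

Diverges (p = 1 ≤ 1)


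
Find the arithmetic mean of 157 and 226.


AM = (157 + 226)/2 = 383/2 = 191.5

AM = 191.5


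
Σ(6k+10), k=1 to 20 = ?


Σ(6k+10) = 6·Σk + 10·n
= 6·210 + 10·20
= 1260 + 200 = 1460

Σ = 1460


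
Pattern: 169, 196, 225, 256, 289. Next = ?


Pattern: perfect squares: n²
Terms: 169, 196, 225, 256, 289
Next term = 324

Next term = 324


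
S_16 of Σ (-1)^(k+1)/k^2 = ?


S = 1 - 1/4 + 1/9 - 1/16 + 1/25 - 1/36 + 1/49 - 1/64 ± ...
= 0.8206
(Full series converges to +π²/12 ≈ +0.8225)

S_16 = 0.8206


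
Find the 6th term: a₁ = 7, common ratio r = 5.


aₙ = a₁·r^(n-1)
= 7×5^5
= 7×3125
= 21875

a_6 = 21875


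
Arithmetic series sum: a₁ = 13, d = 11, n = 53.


aₙ = 13 + (53-1)×11 = 585
Sₙ = n(a₁+aₙ)/2 = 53×(13+585)/2
= 53×598/2 = 15847

S_53 = 15847


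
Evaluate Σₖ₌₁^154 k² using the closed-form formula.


n = 154
n(n+1)(2n+1)/6 = 154×155×309/6
= 7375830/6 = 1229305

Σk² = 1229305


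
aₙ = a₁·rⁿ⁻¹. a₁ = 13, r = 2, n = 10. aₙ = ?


aₙ = a₁·r^(n-1)
= 13×2^9
= 13×512
= 6656

a_10 = 6656


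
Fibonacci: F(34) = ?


Fibonacci sequence: 1, 1, 2, 3, 5, 8, 13, 21, 34, 55, 89, ...
F(34) = 5702887

F(34) = 5702887


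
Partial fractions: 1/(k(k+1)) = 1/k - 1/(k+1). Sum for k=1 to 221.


1/(k(k+1)) = 1/k - 1/(k+1) (partial fractions)
Telescoping: Σ = 1 - 1/222 = 221/222

Sum = 221/222


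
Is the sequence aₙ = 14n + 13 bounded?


aₙ = 14n + 13 → as n→∞, aₙ→∞
No finite upper bound exists
The sequence is UNBOUNDED

Unbounded (aₙ → ∞ as n → ∞)


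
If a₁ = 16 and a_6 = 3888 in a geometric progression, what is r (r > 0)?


r^(n-1) = aₙ/a₁
r^5 = 3888/16 = 243
r = 243^(1/5)
= 3

r = 3


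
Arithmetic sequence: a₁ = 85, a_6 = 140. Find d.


d = (aₙ - a₁)/(n-1)
= (140 - 85)/(6-1)
= 55/5 = 11

d = 11


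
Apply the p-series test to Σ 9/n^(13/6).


p-series test: Σ c/n^p converges if p > 1, diverges if p ≤ 1 (constant c > 0 doesn't affect convergence).
p = 13/6
13/6 > 1 → CONVERGES

Converges (p = 13/6 > 1)


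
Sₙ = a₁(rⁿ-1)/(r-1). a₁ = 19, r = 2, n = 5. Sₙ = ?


Sₙ = 19×(2^5 - 1)/(2 - 1)
= 19×(32 - 1)/1
= 19×31/1
= 589

S_5 = 589


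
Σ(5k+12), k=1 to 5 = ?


Σ(5k+12) = 5·Σk + 12·n
= 5·15 + 12·5
= 75 + 60 = 135

Σ = 135


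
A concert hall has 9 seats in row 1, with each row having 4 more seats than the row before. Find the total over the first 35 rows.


aₙ = 9 + (35-1)×4 = 145
Sₙ = n(a₁+aₙ)/2 = 35×(9+145)/2
= 35×154/2 = 2695

S_35 = 2695


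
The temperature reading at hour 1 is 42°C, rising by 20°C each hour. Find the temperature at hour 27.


aₙ = a₁ + (n-1)d
= 42 + (27-1)×20
= 42 + 520
= 562

a_27 = 562


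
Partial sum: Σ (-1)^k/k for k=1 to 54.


S = -1 + 1/2 - 1/3 + 1/4 - 1/5 + 1/6 - 1/7 + 1/8 ± ...
= -0.684
(Full series converges to -ln(2) ≈ -0.6931)

S_54 = -0.684


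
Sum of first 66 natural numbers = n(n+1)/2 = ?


n(n+1)/2 = 66×67/2 = 4422/2 = 2211

Σk = 2211


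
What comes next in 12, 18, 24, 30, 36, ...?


Pattern: arithmetic (d=6)
Terms: 12, 18, 24, 30, 36
Next term = 42

Next term = 42


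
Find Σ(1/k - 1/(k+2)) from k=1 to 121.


Telescoping with gap 2: two head and two tail terms survive.
= (1 + 1/2) - (1/122 + 1/123)
= 3/2 - 1/122 - 1/123 = 11132/7503

Sum = 11132/7503


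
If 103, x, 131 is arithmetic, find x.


AM = (103 + 131)/2 = 234/2 = 117

AM = 117


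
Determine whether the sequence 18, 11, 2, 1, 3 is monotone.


Differences: -7, -9, -1, 2
Difference at position 4 is +2 (> 0) but position 1 is -7 (< 0) — sequence both rises and falls
→ NOT monotonic

Not monotonic


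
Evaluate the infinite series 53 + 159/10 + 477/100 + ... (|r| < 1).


S∞ = a₁/(1-r) = 53/(1 - 3/10)
= 53/(7/10)
= 530/7

S∞ = 530/7


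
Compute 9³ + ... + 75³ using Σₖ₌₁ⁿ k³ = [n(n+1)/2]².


Σₖ₌9^75 k³ = [75·76/2]² − [8·9/2]²
= 8122500 − 1296 = 8121204

Σk³ = 8121204


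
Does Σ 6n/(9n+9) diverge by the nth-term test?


lim(n→∞) 6n/(9n+9) = 6/9 = 2/3  (divide numerator and denominator by n)
lim aₙ = 2/3 ≠ 0 → series DIVERGES

Diverges (lim aₙ = 2/3 ≠ 0)


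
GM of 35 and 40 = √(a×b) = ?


GM = √(35×40) = √1400 = 37.4166

GM = 37.4166


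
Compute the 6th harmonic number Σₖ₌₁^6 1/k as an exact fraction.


H_6 = 1/1 + 1/2 + 1/3 + 1/4 + 1/5 + 1/6
= 49/20
≈ 2.45

H_6 = 49/20 ≈ 2.45


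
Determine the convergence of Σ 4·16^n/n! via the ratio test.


aₙ = 4·16^n/n!
a_{n+1}/aₙ = 16^(n+1)/(n+1)! × n!/16^n  (constant 4 cancels)
= 16/(n+1)
L = lim(n→∞) 16/(n+1) = 0
L < 1 → series CONVERGES

Converges (ratio test: L = 0 < 1)


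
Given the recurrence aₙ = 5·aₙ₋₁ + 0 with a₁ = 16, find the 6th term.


Computing step by step:
a_1 = 16
a_2 = 80
a_3 = 400
a_4 = 2000
a_5 = 10000
a_6 = 50000


a_6 = 50000


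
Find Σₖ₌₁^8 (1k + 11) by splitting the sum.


Σ(1k+11) = 1·Σk + 11·n
= 1·36 + 11·8
= 36 + 88 = 124

Σ = 124


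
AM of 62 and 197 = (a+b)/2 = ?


AM = (62 + 197)/2 = 259/2 = 129.5

AM = 129.5


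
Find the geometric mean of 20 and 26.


GM = √(20×26) = √520 = 22.8035

GM = 22.8035


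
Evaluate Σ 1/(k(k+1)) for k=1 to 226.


1/(k(k+1)) = 1/k - 1/(k+1) (partial fractions)
Telescoping: Σ = 1 - 1/227 = 226/227

Sum = 226/227


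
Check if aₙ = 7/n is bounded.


a₁ = 7, a₂ = 7/2, a₃ = 7/3, ...
0 < aₙ ≤ 7 for all n ≥ 1
Lower bound: 0, Upper bound: 7
The sequence IS bounded

Bounded (0 < aₙ ≤ 7)


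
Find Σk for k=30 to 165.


Σₖ₌30^165 k = Σₖ₌₁^165 k − Σₖ₌₁^29 k
= 165·166/2 − 29·30/2
= 13695 − 435 = 13260

Σk = 13260


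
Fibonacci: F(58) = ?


Fibonacci sequence: 1, 1, 2, 3, 5, 8, 13, 21, 34, 55, 89, ...
F(58) = 591286729879

F(58) = 591286729879


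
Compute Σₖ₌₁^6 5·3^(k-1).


Sₙ = 5×(3^6 - 1)/(3 - 1)
= 5×(729 - 1)/2
= 5×728/2
= 1820

S_6 = 1820


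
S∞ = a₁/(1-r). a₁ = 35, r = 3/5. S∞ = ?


S∞ = a₁/(1-r) = 35/(1 - 3/5)
= 35/(2/5)
= 175/2

S∞ = 175/2


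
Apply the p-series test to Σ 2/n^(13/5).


p-series test: Σ c/n^p converges if p > 1, diverges if p ≤ 1 (constant c > 0 doesn't affect convergence).
p = 13/5
13/5 > 1 → CONVERGES

Converges (p = 13/5 > 1)


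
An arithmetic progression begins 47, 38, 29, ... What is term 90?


aₙ = a₁ + (n-1)d
= 47 + (90-1)×-9
= 47 - 801
= -754

a_90 = -754


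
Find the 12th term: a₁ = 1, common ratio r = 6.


aₙ = a₁·r^(n-1)
= 1×6^11
= 1×362797056
= 362797056

a_12 = 362797056


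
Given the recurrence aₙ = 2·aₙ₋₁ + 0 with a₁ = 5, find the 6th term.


Computing step by step:
a_1 = 5
a_2 = 10
a_3 = 20
a_4 = 40
a_5 = 80
a_6 = 160


a_6 = 160


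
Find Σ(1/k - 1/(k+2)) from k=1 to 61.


Telescoping with gap 2: two head and two tail terms survive.
= (1 + 1/2) - (1/62 + 1/63)
= 3/2 - 1/62 - 1/63 = 2867/1953

Sum = 2867/1953


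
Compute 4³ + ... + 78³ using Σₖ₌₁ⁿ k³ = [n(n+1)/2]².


Σₖ₌4^78 k³ = [78·79/2]² − [3·4/2]²
= 9492561 − 36 = 9492525

Σk³ = 9492525


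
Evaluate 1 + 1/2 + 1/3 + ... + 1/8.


H_8 = 1/1 + 1/2 + 1/3 + 1/4 + 1/5 + 1/6 + 1/7 + 1/8
= 761/280
≈ 2.7179

H_8 = 761/280 ≈ 2.7179


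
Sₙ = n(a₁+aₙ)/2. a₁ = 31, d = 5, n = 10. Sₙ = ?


aₙ = 31 + (10-1)×5 = 76
Sₙ = n(a₁+aₙ)/2 = 10×(31+76)/2
= 10×107/2 = 535

S_10 = 535
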